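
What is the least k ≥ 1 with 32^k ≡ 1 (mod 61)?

Since 32 ∈ (Z/61Z)^×, its order divides φ(61) = 61 − 1 = 60 = 2^2 · 3 · 5.
Divisors of 60: 1, 2, 3, 4, 5, 6, 10, 12, 15, 20, 30, 60.
Test each divisor d:
32^1 ≡ 32 (mod 61)
32^2 ≡ 48 (mod 61)
32^3 ≡ 11 (mod 61)
32^4 ≡ 47 (mod 61)
32^5 ≡ 40 (mod 61)
32^6 ≡ 60 (mod 61)
32^10 ≡ 14 (mod 61)
32^12 ≡ 1 (mod 61) ✓
The smallest such exponent is 12, so the order of 32 is 12.

12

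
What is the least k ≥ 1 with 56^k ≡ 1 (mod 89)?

88

ord(56) | φ(89) = 89 − 1 = 88 = 2^3 · 11.
Divisors of 88: 1, 2, 4, 8, 11, 22, 44, 88.
Check 56^d mod 89 for each divisor in increasing order:
56^1 ≡ 56 (mod 89)
56^2 ≡ 21 (mod 89)
56^4 ≡ 85 (mod 89)
56^8 ≡ 16 (mod 89)
56^11 ≡ 37 (mod 89)
56^22 ≡ 34 (mod 89)
56^44 ≡ 88 (mod 89)
56^88 ≡ 1 (mod 89) ✓
The smallest such exponent is 88, so the order of 56 is 88.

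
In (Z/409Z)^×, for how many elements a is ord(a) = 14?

φ(409) = 409 − 1 = 408 = 2^3 · 3 · 17.
(Z/409Z)^× is cyclic (|G| = 408); a cyclic group of order m has exactly φ(d) elements of each order d | m, and none otherwise.
Here 408 is not a multiple of 14, so there are no elements of order 14.

0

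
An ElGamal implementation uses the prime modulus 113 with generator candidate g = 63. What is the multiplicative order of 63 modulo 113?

56

By Lagrange's theorem, ord_113(63) divides φ(113) = 113 − 1 = 112 = 2^4 · 7.
Divisors of 112: 1, 2, 4, 7, 8, 14, 16, 28, 56, 112.
Evaluate successive powers at the divisors of 112:
63^1 ≡ 63 (mod 113)
63^2 ≡ 14 (mod 113)
63^4 ≡ 83 (mod 113)
63^7 ≡ 95 (mod 113)
63^8 ≡ 109 (mod 113)
63^14 ≡ 98 (mod 113)
63^16 ≡ 16 (mod 113)
63^28 ≡ 112 (mod 113)
63^56 ≡ 1 (mod 113) ✓
The smallest such exponent is 56, so the order of 63 is 56.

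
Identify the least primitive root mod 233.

3

φ(233) = 233 − 1 = 232 = 2^3 · 29.
Test candidates g = 2, 3, … against the prime factors q ∈ {2, 29} of φ(233): g is a generator iff g^(232/q) ≢ 1 for every such q.
g = 2: 2^116 ≡ 1 — hits 1, so not a primitive root.
g = 3: 3^116 ≡ 232; 3^8 ≡ 37 — none is 1, so 3 is a primitive root.
Hence the least primitive root of 233 is 3.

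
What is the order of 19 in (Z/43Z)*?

42

By Lagrange's theorem, ord_43(19) divides φ(43) = 43 − 1 = 42 = 2 · 3 · 7.
Divisors of 42: 1, 2, 3, 6, 7, 14, 21, 42.
Check 19^d mod 43 for each divisor in increasing order:
19^1 ≡ 19
19^2 ≡ 17
19^3 ≡ 22
19^6 ≡ 11
19^7 ≡ 37
19^14 ≡ 36
19^21 ≡ 42
19^42 ≡ 1
The smallest such exponent is 42, so the order of 19 is 42.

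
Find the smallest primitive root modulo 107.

2

φ(107) = 107 − 1 = 106 = 2 · 53.
g is a primitive root iff g^(106/q) ≢ 1 (mod 107) for each prime q ∈ {2, 53}.
g = 2: 2^53 ≡ 106; 2^2 ≡ 4 — none is 1, so 2 is a primitive root.
So 2 is the smallest generator of (Z/107Z)^×.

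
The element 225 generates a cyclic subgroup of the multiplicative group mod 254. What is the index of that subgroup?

2

ord(225) | φ(254) = φ(2)·φ(127) = 1·126 = 126 = 2 · 3^2 · 7.
Divisors of 126: 1, 2, 3, 6, 7, 9, 14, 18, 21, 42, 63, 126.
Compute 225^d (mod 254) for the divisors d until we hit 1:
225^1 ≡ 225
225^2 ≡ 79
225^3 ≡ 249
225^6 ≡ 25
225^7 ≡ 37
225^9 ≡ 129
225^14 ≡ 99
225^18 ≡ 131
225^21 ≡ 107
225^42 ≡ 19
225^63 ≡ 1
The order of 225 is 63, so the subgroup it generates has 63 elements.
The index is φ(254) / ord(225) = 126 / 63 = 2.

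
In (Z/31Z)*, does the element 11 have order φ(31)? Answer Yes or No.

φ(31) = 31 − 1 = 30 = 2 · 3 · 5.
Test 11^(30/q) mod 31 for each prime factor q of 30:
11^15 ≡ 30 (mod 31)  [q = 2: ≢ 1 ✓]
11^10 ≡ 5 (mod 31)  [q = 3: ≢ 1 ✓]
11^6 ≡ 4 (mod 31)  [q = 5: ≢ 1 ✓]
All checks pass, so 11 has order 30 and is a primitive root modulo 31.

Yes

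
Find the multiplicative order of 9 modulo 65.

6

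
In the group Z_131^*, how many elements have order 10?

4

φ(131) = 131 − 1 = 130 = 2 · 5 · 13.
(Z/131Z)^× is cyclic (|G| = 130); a cyclic group of order m has exactly φ(d) elements of each order d | m, and none otherwise.
10 = 2 · 5 divides 130, and φ(10) = 4.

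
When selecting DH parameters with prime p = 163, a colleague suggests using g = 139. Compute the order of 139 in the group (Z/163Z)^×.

By Lagrange's theorem, ord_163(139) divides φ(163) = 163 − 1 = 162 = 2 · 3^4.
Divisors of 162: 1, 2, 3, 6, 9, 18, 27, 54, 81, 162.
Compute 139^d (mod 163) for the divisors d until we hit 1:
139^1 ≡ 139 (mod 163)
139^2 ≡ 87 (mod 163)
139^3 ≡ 31 (mod 163)
139^6 ≡ 146 (mod 163)
139^9 ≡ 125 (mod 163)
139^18 ≡ 140 (mod 163)
139^27 ≡ 59 (mod 163)
139^54 ≡ 58 (mod 163)
139^81 ≡ 162 (mod 163)
139^162 ≡ 1 (mod 163) ✓
Hence ord(139) = 162.

162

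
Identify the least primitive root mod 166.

5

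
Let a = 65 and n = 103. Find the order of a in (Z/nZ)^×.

102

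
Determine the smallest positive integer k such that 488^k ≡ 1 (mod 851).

198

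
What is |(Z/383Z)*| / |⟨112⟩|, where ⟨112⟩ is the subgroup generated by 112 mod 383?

Since 112 ∈ (Z/383Z)^×, its order divides φ(383) = 383 − 1 = 382 = 2 · 191.
Divisors of 382: 1, 2, 191, 382.
Check 112^d mod 383 for each divisor in increasing order:
112^1 ≡ 112
112^2 ≡ 288
112^191 ≡ 1
Thus |⟨112⟩| = ord(112) = 191.
Index = |(Z/383Z)^×| / |⟨112⟩| = 382 / 191 = 2.

2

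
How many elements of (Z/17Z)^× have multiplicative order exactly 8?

φ(17) = 17 − 1 = 16 = 2^4.
Since (Z/17Z)^× is cyclic of order 16, the number of elements of order d is φ(d) when d | 16 and 0 otherwise.
8 = 2^3 divides 16, and φ(8) = 4.

4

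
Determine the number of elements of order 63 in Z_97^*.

0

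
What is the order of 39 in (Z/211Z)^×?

210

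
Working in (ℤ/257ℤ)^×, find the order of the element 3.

By Lagrange's theorem, ord_257(3) divides φ(257) = 257 − 1 = 256 = 2^8.
Divisors of 256: 1, 2, 4, 8, 16, 32, 64, 128, 256.
Evaluate successive powers at the divisors of 256:
3^1 ≡ 3 (mod 257)
3^2 ≡ 9 (mod 257)
3^4 ≡ 81 (mod 257)
3^8 ≡ 136 (mod 257)
3^16 ≡ 249 (mod 257)
3^32 ≡ 64 (mod 257)
3^64 ≡ 241 (mod 257)
3^128 ≡ 256 (mod 257)
3^256 ≡ 1 (mod 257) ✓
Therefore the multiplicative order of 3 modulo 257 is 256.

256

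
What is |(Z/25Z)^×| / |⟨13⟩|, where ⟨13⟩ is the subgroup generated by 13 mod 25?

ord(13) | φ(25) = φ(5^2) = 5·(5−1) = 20 = 2^2 · 5.
Divisors of 20: 1, 2, 4, 5, 10, 20.
Compute 13^d (mod 25) for the divisors d until we hit 1:
13^1 ≡ 13 (mod 25)
13^2 ≡ 19 (mod 25)
13^4 ≡ 11 (mod 25)
13^5 ≡ 18 (mod 25)
13^10 ≡ 24 (mod 25)
13^20 ≡ 1 (mod 25) ✓
Thus |⟨13⟩| = ord(13) = 20.
The index is φ(25) / ord(13) = 20 / 20 = 1.

1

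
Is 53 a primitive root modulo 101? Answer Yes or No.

Yes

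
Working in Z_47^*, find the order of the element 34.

23

ord(34) | φ(47) = 47 − 1 = 46 = 2 · 23.
Divisors of 46: 1, 2, 23, 46.
Test each divisor d:
34^1 ≡ 34 (mod 47)
34^2 ≡ 28 (mod 47)
34^23 ≡ 1 (mod 47) ✓
So ord_47(34) = 23.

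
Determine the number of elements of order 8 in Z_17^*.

4

φ(17) = 17 − 1 = 16 = 2^4.
In a cyclic group of order 16, there are φ(d) elements of order d for each divisor d of 16, and zero for non-divisors.
8 = 2^3 divides 16, and φ(8) = 4.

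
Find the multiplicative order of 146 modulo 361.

342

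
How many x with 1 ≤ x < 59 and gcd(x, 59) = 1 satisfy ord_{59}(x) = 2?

φ(59) = 59 − 1 = 58 = 2 · 29.
Since (Z/59Z)^× is cyclic of order 58, the number of elements of order d is φ(d) when d | 58 and 0 otherwise.
2 | 58, and φ(2) = 2 − 1 = 1.

1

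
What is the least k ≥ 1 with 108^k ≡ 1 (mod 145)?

ord(108) | φ(145) = φ(5·29) = (5−1)·(29−1) = 4·28 = 112 = 2^4 · 7.
Divisors of 112: 1, 2, 4, 7, 8, 14, 16, 28, 56, 112.
Test each divisor d:
108^1 ≡ 108
108^2 ≡ 64
108^4 ≡ 36
108^7 ≡ 12
108^8 ≡ 136
108^14 ≡ 144
108^16 ≡ 81
108^28 ≡ 1
So ord_145(108) = 28.

28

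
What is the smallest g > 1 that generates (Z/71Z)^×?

7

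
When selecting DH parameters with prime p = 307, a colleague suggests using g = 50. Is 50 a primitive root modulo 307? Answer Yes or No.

Yes

φ(307) = 307 − 1 = 306 = 2 · 3^2 · 17.
Test 50^(306/q) mod 307 for each prime factor q of 306:
50^153 ≡ 306 (mod 307)  [q = 2: ≢ 1 ✓]
50^102 ≡ 17 (mod 307)  [q = 3: ≢ 1 ✓]
50^18 ≡ 115 (mod 307)  [q = 17: ≢ 1 ✓]
None equal 1, so ord_307(50) = 306: 50 is a primitive root.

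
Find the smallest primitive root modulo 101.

2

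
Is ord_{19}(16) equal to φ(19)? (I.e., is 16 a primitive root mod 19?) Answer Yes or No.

No

φ(19) = 19 − 1 = 18 = 2 · 3^2.
16 is a primitive root mod 19 iff 16^(φ(19)/q) ≢ 1 for every prime q | φ(19), i.e. q ∈ {2, 3}.
16^9 ≡ 1 (mod 19)  [q = 2: ≡ 1 ✗]
16^6 ≡ 7 (mod 19)  [q = 3: ≢ 1 ✓]
The check at q = 2 fails, so 16 generates a proper subgroup.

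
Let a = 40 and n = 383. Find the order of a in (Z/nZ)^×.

382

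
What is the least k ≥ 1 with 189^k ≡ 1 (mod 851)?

ord(189) | φ(851) = φ(23·37) = (23−1)·(37−1) = 22·36 = 792 = 2^3 · 3^2 · 11.
Divisors of 792: 1, 2, 3, 4, 6, 8, 9, 11, 12, 18, 22, 24, 33, 36, 44, 66, 72, 88, 99, 132, 198, 264, 396, 792.
Test each divisor d:
189^1 ≡ 189
189^2 ≡ 830
189^3 ≡ 286
189^4 ≡ 441
189^6 ≡ 100
189^8 ≡ 453
189^9 ≡ 517
189^11 ≡ 206
189^12 ≡ 639
189^18 ≡ 75
189^22 ≡ 737
189^24 ≡ 692
189^33 ≡ 344
189^36 ≡ 519
189^44 ≡ 231
189^66 ≡ 47
189^72 ≡ 445
189^88 ≡ 599
189^99 ≡ 850
189^132 ≡ 507
189^198 ≡ 1
Therefore the multiplicative order of 189 modulo 851 is 198.

198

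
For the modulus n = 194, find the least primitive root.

5

φ(194) = φ(2)·φ(97) = 1·96 = 96 = 2^5 · 3.
g is a primitive root iff g^(96/q) ≢ 1 (mod 194) for each prime q ∈ {2, 3}.
g = 2: gcd(2, 194) = 2 > 1, not a unit — skip.
g = 3: 3^48 ≡ 1 — hits 1, so not a primitive root.
g = 4: gcd(4, 194) = 2 > 1, not a unit — skip.
g = 5: 5^48 ≡ 193; 5^32 ≡ 35 — none is 1, so 5 is a primitive root.
The smallest primitive root modulo 194 is 5.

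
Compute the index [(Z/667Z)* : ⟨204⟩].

Since 204 ∈ (Z/667Z)^×, its order divides φ(667) = φ(23·29) = (23−1)·(29−1) = 22·28 = 616 = 2^3 · 7 · 11.
Divisors of 616: 1, 2, 4, 7, 8, 11, 14, 22, 28, 44, 56, 77, 88, 154, 308, 616.
Test each divisor d:
204^1 ≡ 204 (mod 667)
204^2 ≡ 262 (mod 667)
204^4 ≡ 610 (mod 667)
204^7 ≡ 320 (mod 667)
204^8 ≡ 581 (mod 667)
204^11 ≡ 436 (mod 667)
204^14 ≡ 349 (mod 667)
204^22 ≡ 1 (mod 667) ✓
The order of 204 is 22, so the subgroup it generates has 22 elements.
Index = |(Z/667Z)^×| / |⟨204⟩| = 616 / 22 = 28.

28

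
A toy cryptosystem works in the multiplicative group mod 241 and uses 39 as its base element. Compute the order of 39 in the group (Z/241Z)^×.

The order of 39 must divide φ(241) = 241 − 1 = 240 = 2^4 · 3 · 5.
Divisors of 240: 1, 2, 3, 4, 5, 6, 8, 10, 12, 15, 16, 20, 24, 30, 40, 48, 60, 80, 120, 240.
Compute 39^d (mod 241) for the divisors d until we hit 1:
39^1 ≡ 39 (mod 241)
39^2 ≡ 75 (mod 241)
39^3 ≡ 33 (mod 241)
39^4 ≡ 82 (mod 241)
39^5 ≡ 65 (mod 241)
39^6 ≡ 125 (mod 241)
39^8 ≡ 217 (mod 241)
39^10 ≡ 128 (mod 241)
39^12 ≡ 201 (mod 241)
39^15 ≡ 126 (mod 241)
39^16 ≡ 94 (mod 241)
39^20 ≡ 237 (mod 241)
39^24 ≡ 154 (mod 241)
39^30 ≡ 211 (mod 241)
39^40 ≡ 16 (mod 241)
39^48 ≡ 98 (mod 241)
39^60 ≡ 177 (mod 241)
39^80 ≡ 15 (mod 241)
39^120 ≡ 240 (mod 241)
39^240 ≡ 1 (mod 241) ✓
The smallest such exponent is 240, so the order of 39 is 240.

240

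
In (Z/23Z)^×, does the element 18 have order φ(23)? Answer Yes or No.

No

φ(23) = 23 − 1 = 22 = 2 · 11.
Test 18^(22/q) mod 23 for each prime factor q of 22:
18^11 ≡ 1 (mod 23)  [q = 2: ≡ 1 ✗]
18^2 ≡ 2 (mod 23)  [q = 11: ≢ 1 ✓]
The check at q = 2 fails, so 18 generates a proper subgroup.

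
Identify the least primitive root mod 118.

11

φ(118) = φ(2)·φ(59) = 1·58 = 58 = 2 · 29.
Test candidates g = 2, 3, … against the prime factors q ∈ {2, 29} of φ(118): g is a generator iff g^(58/q) ≢ 1 for every such q.
g = 2: gcd(2, 118) = 2 > 1, not a unit — skip.
g = 3: 3^29 ≡ 1 — hits 1, so not a primitive root.
g = 4: gcd(4, 118) = 2 > 1, not a unit — skip.
g = 5: 5^29 ≡ 1 — hits 1, so not a primitive root.
g = 6: gcd(6, 118) = 2 > 1, not a unit — skip.
g = 7: 7^29 ≡ 1 — hits 1, so not a primitive root.
g = 8: gcd(8, 118) = 2 > 1, not a unit — skip.
g = 9: 9^29 ≡ 1 — hits 1, so not a primitive root.
g = 10: gcd(10, 118) = 2 > 1, not a unit — skip.
g = 11: 11^29 ≡ 117; 11^2 ≡ 3 — none is 1, so 11 is a primitive root.
The smallest primitive root modulo 118 is 11.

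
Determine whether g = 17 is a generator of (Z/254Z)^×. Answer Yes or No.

φ(254) = φ(2)·φ(127) = 1·126 = 126 = 2 · 3^2 · 7.
17 is a primitive root mod 254 iff 17^(φ(254)/q) ≢ 1 for every prime q | φ(254), i.e. q ∈ {2, 3, 7}.
17^63 ≡ 1 (mod 254)  [q = 2: ≡ 1 ✗]
17^42 ≡ 19 (mod 254)  [q = 3: ≢ 1 ✓]
17^18 ≡ 191 (mod 254)  [q = 7: ≢ 1 ✓]
The check at q = 2 fails, so 17 generates a proper subgroup.

No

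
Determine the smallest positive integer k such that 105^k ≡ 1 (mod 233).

ord(105) | φ(233) = 233 − 1 = 232 = 2^3 · 29.
Divisors of 232: 1, 2, 4, 8, 29, 58, 116, 232.
Evaluate successive powers at the divisors of 232:
105^1 ≡ 105 (mod 233)
105^2 ≡ 74 (mod 233)
105^4 ≡ 117 (mod 233)
105^8 ≡ 175 (mod 233)
105^29 ≡ 232 (mod 233)
105^58 ≡ 1 (mod 233) ✓
So ord_233(105) = 58.

58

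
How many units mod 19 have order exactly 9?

6

φ(19) = 19 − 1 = 18 = 2 · 3^2.
(Z/19Z)^× is cyclic (|G| = 18); a cyclic group of order m has exactly φ(d) elements of each order d | m, and none otherwise.
9 = 3^2 divides 18, and φ(9) = 6.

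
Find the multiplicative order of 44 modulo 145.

28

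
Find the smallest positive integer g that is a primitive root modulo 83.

2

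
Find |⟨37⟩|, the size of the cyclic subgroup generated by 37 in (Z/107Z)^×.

53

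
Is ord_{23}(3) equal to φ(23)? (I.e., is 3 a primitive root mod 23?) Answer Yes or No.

φ(23) = 23 − 1 = 22 = 2 · 11.
An element g generates (Z/23Z)^× iff g^(22/q) ≢ 1 (mod 23) for each prime q ∈ {2, 11}.
3^11 ≡ 1 (mod 23)  [q = 2: ≡ 1 ✗]
3^2 ≡ 9 (mod 23)  [q = 11: ≢ 1 ✓]
The check at q = 2 fails, so 3 generates a proper subgroup.

No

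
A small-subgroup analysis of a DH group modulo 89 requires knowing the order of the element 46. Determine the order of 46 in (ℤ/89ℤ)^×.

88

By Lagrange's theorem, ord_89(46) divides φ(89) = 89 − 1 = 88 = 2^3 · 11.
Divisors of 88: 1, 2, 4, 8, 11, 22, 44, 88.
Compute 46^d (mod 89) for the divisors d until we hit 1:
46^1 ≡ 46 (mod 89)
46^2 ≡ 69 (mod 89)
46^4 ≡ 44 (mod 89)
46^8 ≡ 67 (mod 89)
46^11 ≡ 37 (mod 89)
46^22 ≡ 34 (mod 89)
46^44 ≡ 88 (mod 89)
46^88 ≡ 1 (mod 89) ✓
Hence ord(46) = 88.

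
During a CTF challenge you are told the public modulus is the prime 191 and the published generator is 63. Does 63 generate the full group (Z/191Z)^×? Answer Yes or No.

Yes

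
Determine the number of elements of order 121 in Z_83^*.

0

φ(83) = 83 − 1 = 82 = 2 · 41.
In a cyclic group of order 82, there are φ(d) elements of order d for each divisor d of 82, and zero for non-divisors.
121 does not divide 82, so no element of (Z/83Z)^× has order 121.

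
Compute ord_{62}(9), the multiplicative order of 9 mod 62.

The order of 9 must divide φ(62) = φ(2)·φ(31) = 1·30 = 30 = 2 · 3 · 5.
Divisors of 30: 1, 2, 3, 5, 6, 10, 15, 30.
Test each divisor d:
9^1 ≡ 9
9^2 ≡ 19
9^3 ≡ 47
9^5 ≡ 25
9^6 ≡ 39
9^10 ≡ 5
9^15 ≡ 1
Hence ord(9) = 15.

15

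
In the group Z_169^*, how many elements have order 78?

24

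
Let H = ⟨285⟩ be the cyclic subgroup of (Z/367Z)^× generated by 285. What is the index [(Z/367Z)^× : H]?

1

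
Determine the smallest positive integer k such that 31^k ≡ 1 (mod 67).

66

ord(31) | φ(67) = 67 − 1 = 66 = 2 · 3 · 11.
Divisors of 66: 1, 2, 3, 6, 11, 22, 33, 66.
Test each divisor d:
31^1 ≡ 31
31^2 ≡ 23
31^3 ≡ 43
31^6 ≡ 40
31^11 ≡ 30
31^22 ≡ 29
31^33 ≡ 66
31^66 ≡ 1
Therefore the multiplicative order of 31 modulo 67 is 66.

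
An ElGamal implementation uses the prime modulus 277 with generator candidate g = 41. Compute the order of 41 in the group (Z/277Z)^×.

46

By Lagrange's theorem, ord_277(41) divides φ(277) = 277 − 1 = 276 = 2^2 · 3 · 23.
Divisors of 276: 1, 2, 3, 4, 6, 12, 23, 46, 69, 92, 138, 276.
Compute 41^d (mod 277) for the divisors d until we hit 1:
41^1 ≡ 41
41^2 ≡ 19
41^3 ≡ 225
41^4 ≡ 84
41^6 ≡ 211
41^12 ≡ 201
41^23 ≡ 276
41^46 ≡ 1
So ord_277(41) = 46.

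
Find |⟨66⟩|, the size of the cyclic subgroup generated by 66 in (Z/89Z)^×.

88

The order of 66 must divide φ(89) = 89 − 1 = 88 = 2^3 · 11.
Divisors of 88: 1, 2, 4, 8, 11, 22, 44, 88.
Check 66^d mod 89 for each divisor in increasing order:
66^1 ≡ 66 (mod 89)
66^2 ≡ 84 (mod 89)
66^4 ≡ 25 (mod 89)
66^8 ≡ 2 (mod 89)
66^11 ≡ 52 (mod 89)
66^22 ≡ 34 (mod 89)
66^44 ≡ 88 (mod 89)
66^88 ≡ 1 (mod 89) ✓
The smallest such exponent is 88, so the order of 66 is 88.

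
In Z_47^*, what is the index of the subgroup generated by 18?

2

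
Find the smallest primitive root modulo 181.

φ(181) = 181 − 1 = 180 = 2^2 · 3^2 · 5.
Test candidates g = 2, 3, … against the prime factors q ∈ {2, 3, 5} of φ(181): g is a generator iff g^(180/q) ≢ 1 for every such q.
g = 2: 2^90 ≡ 180; 2^60 ≡ 48; 2^36 ≡ 59 — none is 1, so 2 is a primitive root.
The smallest primitive root modulo 181 is 2.

2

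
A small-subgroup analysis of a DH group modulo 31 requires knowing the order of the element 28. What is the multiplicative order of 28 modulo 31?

ord(28) | φ(31) = 31 − 1 = 30 = 2 · 3 · 5.
Divisors of 30: 1, 2, 3, 5, 6, 10, 15, 30.
Check 28^d mod 31 for each divisor in increasing order:
28^1 ≡ 28
28^2 ≡ 9
28^3 ≡ 4
28^5 ≡ 5
28^6 ≡ 16
28^10 ≡ 25
28^15 ≡ 1
Hence ord(28) = 15.

15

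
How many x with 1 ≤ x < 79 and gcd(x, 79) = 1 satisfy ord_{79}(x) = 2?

1

φ(79) = 79 − 1 = 78 = 2 · 3 · 13.
Since (Z/79Z)^× is cyclic of order 78, the number of elements of order d is φ(d) when d | 78 and 0 otherwise.
2 | 78, and φ(2) = 2 − 1 = 1.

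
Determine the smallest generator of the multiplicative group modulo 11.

φ(11) = 11 − 1 = 10 = 2 · 5.
g is a primitive root iff g^(10/q) ≢ 1 (mod 11) for each prime q ∈ {2, 5}.
g = 2: 2^5 ≡ 10; 2^2 ≡ 4 — none is 1, so 2 is a primitive root.
So 2 is the smallest generator of (Z/11Z)^×.

2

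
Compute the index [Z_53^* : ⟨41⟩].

ord(41) | φ(53) = 53 − 1 = 52 = 2^2 · 13.
Divisors of 52: 1, 2, 4, 13, 26, 52.
Check 41^d mod 53 for each divisor in increasing order:
41^1 ≡ 41 (mod 53)
41^2 ≡ 38 (mod 53)
41^4 ≡ 13 (mod 53)
41^13 ≡ 30 (mod 53)
41^26 ≡ 52 (mod 53)
41^52 ≡ 1 (mod 53) ✓
The order of 41 is 52, so the subgroup it generates has 52 elements.
The index is φ(53) / ord(41) = 52 / 52 = 1.

1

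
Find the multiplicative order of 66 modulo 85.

By Lagrange's theorem, ord_85(66) divides φ(85) = φ(5·17) = (5−1)·(17−1) = 4·16 = 64 = 2^6.
Divisors of 64: 1, 2, 4, 8, 16, 32, 64.
Evaluate successive powers at the divisors of 64:
66^1 ≡ 66 (mod 85)
66^2 ≡ 21 (mod 85)
66^4 ≡ 16 (mod 85)
66^8 ≡ 1 (mod 85) ✓
Hence ord(66) = 8.

8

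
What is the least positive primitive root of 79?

3

φ(79) = 79 − 1 = 78 = 2 · 3 · 13.
g is a primitive root iff g^(78/q) ≢ 1 (mod 79) for each prime q ∈ {2, 3, 13}.
g = 2: 2^39 ≡ 1 — hits 1, so not a primitive root.
g = 3: 3^39 ≡ 78; 3^26 ≡ 23; 3^6 ≡ 18 — none is 1, so 3 is a primitive root.
Hence the least primitive root of 79 is 3.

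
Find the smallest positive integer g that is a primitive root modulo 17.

3

φ(17) = 17 − 1 = 16 = 2^4.
Test candidates g = 2, 3, … against the prime factors q ∈ {2} of φ(17): g is a generator iff g^(16/q) ≢ 1 for every such q.
g = 2: 2^8 ≡ 1 — hits 1, so not a primitive root.
g = 3: 3^8 ≡ 16 — none is 1, so 3 is a primitive root.
So 3 is the smallest generator of (Z/17Z)^×.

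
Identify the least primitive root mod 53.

2

φ(53) = 53 − 1 = 52 = 2^2 · 13.
g is a primitive root iff g^(52/q) ≢ 1 (mod 53) for each prime q ∈ {2, 13}.
g = 2: 2^26 ≡ 52; 2^4 ≡ 16 — none is 1, so 2 is a primitive root.
The smallest primitive root modulo 53 is 2.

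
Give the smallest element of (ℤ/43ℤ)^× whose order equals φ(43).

3

φ(43) = 43 − 1 = 42 = 2 · 3 · 7.
Test candidates g = 2, 3, … against the prime factors q ∈ {2, 3, 7} of φ(43): g is a generator iff g^(42/q) ≢ 1 for every such q.
g = 2: 2^21 ≡ 42; 2^14 ≡ 1 — hits 1, so not a primitive root.
g = 3: 3^21 ≡ 42; 3^14 ≡ 36; 3^6 ≡ 41 — none is 1, so 3 is a primitive root.
Hence the least primitive root of 43 is 3.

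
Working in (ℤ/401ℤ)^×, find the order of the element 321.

25

By Lagrange's theorem, ord_401(321) divides φ(401) = 401 − 1 = 400 = 2^4 · 5^2.
Divisors of 400: 1, 2, 4, 5, 8, 10, 16, 20, 25, 40, 50, 80, 100, 200, 400.
Test each divisor d:
321^1 ≡ 321 (mod 401)
321^2 ≡ 385 (mod 401)
321^4 ≡ 256 (mod 401)
321^5 ≡ 372 (mod 401)
321^8 ≡ 173 (mod 401)
321^10 ≡ 39 (mod 401)
321^16 ≡ 255 (mod 401)
321^20 ≡ 318 (mod 401)
321^25 ≡ 1 (mod 401) ✓
Therefore the multiplicative order of 321 modulo 401 is 25.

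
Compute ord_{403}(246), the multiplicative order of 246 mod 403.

Since 246 ∈ (Z/403Z)^×, its order divides φ(403) = φ(13·31) = (13−1)·(31−1) = 12·30 = 360 = 2^3 · 3^2 · 5.
Divisors of 360: 1, 2, 3, 4, 5, 6, 8, 9, 10, 12, 15, 18, 20, 24, 30, 36, 40, 45, 60, 72, 90, 120, 180, 360.
Compute 246^d (mod 403) for the divisors d until we hit 1:
246^1 ≡ 246 (mod 403)
246^2 ≡ 66 (mod 403)
246^3 ≡ 116 (mod 403)
246^4 ≡ 326 (mod 403)
246^5 ≡ 402 (mod 403)
246^6 ≡ 157 (mod 403)
246^8 ≡ 287 (mod 403)
246^9 ≡ 77 (mod 403)
246^10 ≡ 1 (mod 403) ✓
The smallest such exponent is 10, so the order of 246 is 10.

10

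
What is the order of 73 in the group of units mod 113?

16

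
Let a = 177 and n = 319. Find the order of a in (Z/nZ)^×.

Since 177 ∈ (Z/319Z)^×, its order divides φ(319) = φ(11·29) = (11−1)·(29−1) = 10·28 = 280 = 2^3 · 5 · 7.
Divisors of 280: 1, 2, 4, 5, 7, 8, 10, 14, 20, 28, 35, 40, 56, 70, 140, 280.
Test each divisor d:
177^1 ≡ 177
177^2 ≡ 67
177^4 ≡ 23
177^5 ≡ 243
177^7 ≡ 12
177^8 ≡ 210
177^10 ≡ 34
177^14 ≡ 144
177^20 ≡ 199
177^28 ≡ 1
Hence ord(177) = 28.

28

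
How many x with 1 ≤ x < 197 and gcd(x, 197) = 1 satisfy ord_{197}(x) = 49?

φ(197) = 197 − 1 = 196 = 2^2 · 7^2.
Since (Z/197Z)^× is cyclic of order 196, the number of elements of order d is φ(d) when d | 196 and 0 otherwise.
49 = 7^2 divides 196, and φ(49) = 42.

42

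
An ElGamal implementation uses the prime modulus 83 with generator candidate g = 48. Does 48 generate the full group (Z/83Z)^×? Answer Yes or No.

φ(83) = 83 − 1 = 82 = 2 · 41.
Test 48^(82/q) mod 83 for each prime factor q of 82:
48^41 ≡ 1 (mod 83)  [q = 2: ≡ 1 ✗]
48^2 ≡ 63 (mod 83)  [q = 41: ≢ 1 ✓]
Since 48^41 ≡ 1, the order of 48 divides 41 < 82, so 48 is not a primitive root.

No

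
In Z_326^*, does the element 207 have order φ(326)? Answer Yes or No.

φ(326) = φ(2)·φ(163) = 1·162 = 162 = 2 · 3^4.
An element g generates (Z/326Z)^× iff g^(162/q) ≢ 1 (mod 326) for each prime q ∈ {2, 3}.
207^81 ≡ 325 (mod 326)  [q = 2: ≢ 1 ✓]
207^54 ≡ 267 (mod 326)  [q = 3: ≢ 1 ✓]
None equal 1, so ord_326(207) = 162: 207 is a primitive root.

Yes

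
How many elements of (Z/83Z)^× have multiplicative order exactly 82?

φ(83) = 83 − 1 = 82 = 2 · 41.
Since (Z/83Z)^× is cyclic of order 82, the number of elements of order d is φ(d) when d | 82 and 0 otherwise.
82 = 2 · 41 divides 82, and φ(82) = 40.

40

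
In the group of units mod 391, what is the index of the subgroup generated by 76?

4

ord(76) | φ(391) = φ(17·23) = (17−1)·(23−1) = 16·22 = 352 = 2^5 · 11.
Divisors of 352: 1, 2, 4, 8, 11, 16, 22, 32, 44, 88, 176, 352.
Evaluate successive powers at the divisors of 352:
76^1 ≡ 76
76^2 ≡ 302
76^4 ≡ 101
76^8 ≡ 35
76^11 ≡ 206
76^16 ≡ 52
76^22 ≡ 208
76^32 ≡ 358
76^44 ≡ 254
76^88 ≡ 1
The order of 76 is 88, so the subgroup it generates has 88 elements.
Index = |(Z/391Z)^×| / |⟨76⟩| = 352 / 88 = 4.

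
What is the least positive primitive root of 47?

5

φ(47) = 47 − 1 = 46 = 2 · 23.
g is a primitive root iff g^(46/q) ≢ 1 (mod 47) for each prime q ∈ {2, 23}.
g = 2: 2^23 ≡ 1 — hits 1, so not a primitive root.
g = 3: 3^23 ≡ 1 — hits 1, so not a primitive root.
g = 4: 4^23 ≡ 1 — hits 1, so not a primitive root.
g = 5: 5^23 ≡ 46; 5^2 ≡ 25 — none is 1, so 5 is a primitive root.
Hence the least primitive root of 47 is 5.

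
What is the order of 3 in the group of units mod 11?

5

By Lagrange's theorem, ord_11(3) divides φ(11) = 11 − 1 = 10 = 2 · 5.
Divisors of 10: 1, 2, 5, 10.
Check 3^d mod 11 for each divisor in increasing order:
3^1 ≡ 3 (mod 11)
3^2 ≡ 9 (mod 11)
3^5 ≡ 1 (mod 11) ✓
So ord_11(3) = 5.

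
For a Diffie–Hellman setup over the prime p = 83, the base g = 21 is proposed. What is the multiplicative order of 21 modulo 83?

Since 21 ∈ (Z/83Z)^×, its order divides φ(83) = 83 − 1 = 82 = 2 · 41.
Divisors of 82: 1, 2, 41, 82.
Test each divisor d:
21^1 ≡ 21 (mod 83)
21^2 ≡ 26 (mod 83)
21^41 ≡ 1 (mod 83) ✓
Hence ord(21) = 41.

41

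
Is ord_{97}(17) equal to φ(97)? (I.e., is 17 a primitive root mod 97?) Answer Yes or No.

φ(97) = 97 − 1 = 96 = 2^5 · 3.
17 is a primitive root mod 97 iff 17^(φ(97)/q) ≢ 1 for every prime q | φ(97), i.e. q ∈ {2, 3}.
17^48 ≡ 96 (mod 97)  [q = 2: ≢ 1 ✓]
17^32 ≡ 61 (mod 97)  [q = 3: ≢ 1 ✓]
Every test exponent gives a nontrivial residue, hence 17 generates the full group.

Yes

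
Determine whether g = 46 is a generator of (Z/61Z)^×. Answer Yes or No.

No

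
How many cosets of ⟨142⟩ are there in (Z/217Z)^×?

12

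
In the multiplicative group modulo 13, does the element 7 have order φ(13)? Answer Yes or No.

Yes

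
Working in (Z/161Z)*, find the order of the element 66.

The order of 66 must divide φ(161) = φ(7·23) = (7−1)·(23−1) = 6·22 = 132 = 2^2 · 3 · 11.
Divisors of 132: 1, 2, 3, 4, 6, 11, 12, 22, 33, 44, 66, 132.
Compute 66^d (mod 161) for the divisors d until we hit 1:
66^1 ≡ 66
66^2 ≡ 9
66^3 ≡ 111
66^4 ≡ 81
66^6 ≡ 85
66^11 ≡ 68
66^12 ≡ 141
66^22 ≡ 116
66^33 ≡ 160
66^44 ≡ 93
66^66 ≡ 1
The smallest such exponent is 66, so the order of 66 is 66.

66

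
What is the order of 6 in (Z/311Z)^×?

By Lagrange's theorem, ord_311(6) divides φ(311) = 311 − 1 = 310 = 2 · 5 · 31.
Divisors of 310: 1, 2, 5, 10, 31, 62, 155, 310.
Evaluate successive powers at the divisors of 310:
6^1 ≡ 6 (mod 311)
6^2 ≡ 36 (mod 311)
6^5 ≡ 1 (mod 311) ✓
Hence ord(6) = 5.

5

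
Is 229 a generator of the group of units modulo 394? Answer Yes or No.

Yes

φ(394) = φ(2)·φ(197) = 1·196 = 196 = 2^2 · 7^2.
Test 229^(196/q) mod 394 for each prime factor q of 196:
229^98 ≡ 393 (mod 394)  [q = 2: ≢ 1 ✓]
229^28 ≡ 311 (mod 394)  [q = 7: ≢ 1 ✓]
All checks pass, so 229 has order 196 and is a primitive root modulo 394.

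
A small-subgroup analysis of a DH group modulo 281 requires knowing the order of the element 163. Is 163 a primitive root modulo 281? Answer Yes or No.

No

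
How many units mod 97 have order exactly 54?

0

φ(97) = 97 − 1 = 96 = 2^5 · 3.
(Z/97Z)^× is cyclic (|G| = 96); a cyclic group of order m has exactly φ(d) elements of each order d | m, and none otherwise.
Since 54 ∤ 96, the count is 0.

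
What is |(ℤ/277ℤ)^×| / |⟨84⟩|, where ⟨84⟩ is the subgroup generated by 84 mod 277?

12

ord(84) | φ(277) = 277 − 1 = 276 = 2^2 · 3 · 23.
Divisors of 276: 1, 2, 3, 4, 6, 12, 23, 46, 69, 92, 138, 276.
Evaluate successive powers at the divisors of 276:
84^1 ≡ 84 (mod 277)
84^2 ≡ 131 (mod 277)
84^3 ≡ 201 (mod 277)
84^4 ≡ 264 (mod 277)
84^6 ≡ 236 (mod 277)
84^12 ≡ 19 (mod 277)
84^23 ≡ 1 (mod 277) ✓
So ord_277(84) = 23, hence |⟨84⟩| = 23.
[(Z/277Z)^× : ⟨84⟩] = 276/23 = 12.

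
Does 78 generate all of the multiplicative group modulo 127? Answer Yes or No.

Yes

φ(127) = 127 − 1 = 126 = 2 · 3^2 · 7.
Test 78^(126/q) mod 127 for each prime factor q of 126:
78^63 ≡ 126 (mod 127)  [q = 2: ≢ 1 ✓]
78^42 ≡ 19 (mod 127)  [q = 3: ≢ 1 ✓]
78^18 ≡ 32 (mod 127)  [q = 7: ≢ 1 ✓]
Every test exponent gives a nontrivial residue, hence 78 generates the full group.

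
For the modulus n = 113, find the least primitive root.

3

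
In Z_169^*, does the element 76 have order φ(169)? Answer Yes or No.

φ(169) = φ(13^2) = 13·(13−1) = 156 = 2^2 · 3 · 13.
It suffices to check that the order of 76 is not a proper divisor of 156: compute 76^(156/q) for q ∈ {2, 3, 13}.
76^78 ≡ 168 (mod 169)  [q = 2: ≢ 1 ✓]
76^52 ≡ 146 (mod 169)  [q = 3: ≢ 1 ✓]
76^12 ≡ 79 (mod 169)  [q = 13: ≢ 1 ✓]
None equal 1, so ord_169(76) = 156: 76 is a primitive root.

Yes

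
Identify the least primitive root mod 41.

6

φ(41) = 41 − 1 = 40 = 2^3 · 5.
Test candidates g = 2, 3, … against the prime factors q ∈ {2, 5} of φ(41): g is a generator iff g^(40/q) ≢ 1 for every such q.
g = 2: 2^20 ≡ 1 — hits 1, so not a primitive root.
g = 3: 3^20 ≡ 40; 3^8 ≡ 1 — hits 1, so not a primitive root.
g = 4: 4^20 ≡ 1 — hits 1, so not a primitive root.
g = 5: 5^20 ≡ 1 — hits 1, so not a primitive root.
g = 6: 6^20 ≡ 40; 6^8 ≡ 10 — none is 1, so 6 is a primitive root.
So 6 is the smallest generator of (Z/41Z)^×.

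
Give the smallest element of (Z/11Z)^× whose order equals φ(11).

φ(11) = 11 − 1 = 10 = 2 · 5.
g is a primitive root iff g^(10/q) ≢ 1 (mod 11) for each prime q ∈ {2, 5}.
g = 2: 2^5 ≡ 10; 2^2 ≡ 4 — none is 1, so 2 is a primitive root.
The smallest primitive root modulo 11 is 2.

2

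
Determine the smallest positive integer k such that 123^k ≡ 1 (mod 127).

14

By Lagrange's theorem, ord_127(123) divides φ(127) = 127 − 1 = 126 = 2 · 3^2 · 7.
Divisors of 126: 1, 2, 3, 6, 7, 9, 14, 18, 21, 42, 63, 126.
Compute 123^d (mod 127) for the divisors d until we hit 1:
123^1 ≡ 123 (mod 127)
123^2 ≡ 16 (mod 127)
123^3 ≡ 63 (mod 127)
123^6 ≡ 32 (mod 127)
123^7 ≡ 126 (mod 127)
123^9 ≡ 111 (mod 127)
123^14 ≡ 1 (mod 127) ✓
So ord_127(123) = 14.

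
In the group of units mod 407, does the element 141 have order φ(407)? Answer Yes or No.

No

407 = 11 · 37 is a product of two distinct odd primes, so (Z/407Z)^× ≅ (Z/11Z)^× × (Z/37Z)^× is not cyclic.
No primitive root modulo 407 exists; in particular 141 is not one.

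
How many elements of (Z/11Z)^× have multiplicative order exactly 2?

φ(11) = 11 − 1 = 10 = 2 · 5.
Since (Z/11Z)^× is cyclic of order 10, the number of elements of order d is φ(d) when d | 10 and 0 otherwise.
2 | 10, and φ(2) = 2 − 1 = 1.

1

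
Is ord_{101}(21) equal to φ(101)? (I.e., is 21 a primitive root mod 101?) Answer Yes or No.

No

φ(101) = 101 − 1 = 100 = 2^2 · 5^2.
21 is a primitive root mod 101 iff 21^(φ(101)/q) ≢ 1 for every prime q | φ(101), i.e. q ∈ {2, 5}.
21^50 ≡ 1 (mod 101)  [q = 2: ≡ 1 ✗]
21^20 ≡ 87 (mod 101)  [q = 5: ≢ 1 ✓]
The check at q = 2 fails, so 21 generates a proper subgroup.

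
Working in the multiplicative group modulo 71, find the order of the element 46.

10

Since 46 ∈ (Z/71Z)^×, its order divides φ(71) = 71 − 1 = 70 = 2 · 5 · 7.
Divisors of 70: 1, 2, 5, 7, 10, 14, 35, 70.
Check 46^d mod 71 for each divisor in increasing order:
46^1 ≡ 46 (mod 71)
46^2 ≡ 57 (mod 71)
46^5 ≡ 70 (mod 71)
46^7 ≡ 14 (mod 71)
46^10 ≡ 1 (mod 71) ✓
So ord_71(46) = 10.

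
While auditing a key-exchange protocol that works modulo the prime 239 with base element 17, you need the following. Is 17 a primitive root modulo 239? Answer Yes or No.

No

φ(239) = 239 − 1 = 238 = 2 · 7 · 17.
Test 17^(238/q) mod 239 for each prime factor q of 238:
17^119 ≡ 1 (mod 239)  [q = 2: ≡ 1 ✗]
17^34 ≡ 201 (mod 239)  [q = 7: ≢ 1 ✓]
17^14 ≡ 211 (mod 239)  [q = 17: ≢ 1 ✓]
The check at q = 2 fails, so 17 generates a proper subgroup.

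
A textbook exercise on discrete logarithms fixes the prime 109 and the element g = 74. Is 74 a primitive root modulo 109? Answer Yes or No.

φ(109) = 109 − 1 = 108 = 2^2 · 3^3.
An element g generates (Z/109Z)^× iff g^(108/q) ≢ 1 (mod 109) for each prime q ∈ {2, 3}.
74^54 ≡ 1 (mod 109)  [q = 2: ≡ 1 ✗]
74^36 ≡ 45 (mod 109)  [q = 3: ≢ 1 ✓]
Since 74^54 ≡ 1, the order of 74 divides 54 < 108, so 74 is not a primitive root.

No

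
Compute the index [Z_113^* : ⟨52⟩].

By Lagrange's theorem, ord_113(52) divides φ(113) = 113 − 1 = 112 = 2^4 · 7.
Divisors of 112: 1, 2, 4, 7, 8, 14, 16, 28, 56, 112.
Compute 52^d (mod 113) for the divisors d until we hit 1:
52^1 ≡ 52
52^2 ≡ 105
52^4 ≡ 64
52^7 ≡ 44
52^8 ≡ 28
52^14 ≡ 15
52^16 ≡ 106
52^28 ≡ 112
52^56 ≡ 1
Thus |⟨52⟩| = ord(52) = 56.
[(Z/113Z)^× : ⟨52⟩] = 112/56 = 2.

2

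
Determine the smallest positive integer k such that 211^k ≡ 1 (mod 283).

The order of 211 must divide φ(283) = 283 − 1 = 282 = 2 · 3 · 47.
Divisors of 282: 1, 2, 3, 6, 47, 94, 141, 282.
Compute 211^d (mod 283) for the divisors d until we hit 1:
211^1 ≡ 211 (mod 283)
211^2 ≡ 90 (mod 283)
211^3 ≡ 29 (mod 283)
211^6 ≡ 275 (mod 283)
211^47 ≡ 238 (mod 283)
211^94 ≡ 44 (mod 283)
211^141 ≡ 1 (mod 283) ✓
The smallest such exponent is 141, so the order of 211 is 141.

141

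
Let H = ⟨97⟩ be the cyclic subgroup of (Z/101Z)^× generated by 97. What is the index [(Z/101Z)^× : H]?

4

The order of 97 must divide φ(101) = 101 − 1 = 100 = 2^2 · 5^2.
Divisors of 100: 1, 2, 4, 5, 10, 20, 25, 50, 100.
Compute 97^d (mod 101) for the divisors d until we hit 1:
97^1 ≡ 97
97^2 ≡ 16
97^4 ≡ 54
97^5 ≡ 87
97^10 ≡ 95
97^20 ≡ 36
97^25 ≡ 1
So ord_101(97) = 25, hence |⟨97⟩| = 25.
The index is φ(101) / ord(97) = 100 / 25 = 4.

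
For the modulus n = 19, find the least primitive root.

φ(19) = 19 − 1 = 18 = 2 · 3^2.
Test candidates g = 2, 3, … against the prime factors q ∈ {2, 3} of φ(19): g is a generator iff g^(18/q) ≢ 1 for every such q.
g = 2: 2^9 ≡ 18; 2^6 ≡ 7 — none is 1, so 2 is a primitive root.
Hence the least primitive root of 19 is 2.

2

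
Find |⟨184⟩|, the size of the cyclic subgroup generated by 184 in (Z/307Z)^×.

153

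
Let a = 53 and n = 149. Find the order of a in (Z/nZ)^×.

74

ord(53) | φ(149) = 149 − 1 = 148 = 2^2 · 37.
Divisors of 148: 1, 2, 4, 37, 74, 148.
Check 53^d mod 149 for each divisor in increasing order:
53^1 ≡ 53 (mod 149)
53^2 ≡ 127 (mod 149)
53^4 ≡ 37 (mod 149)
53^37 ≡ 148 (mod 149)
53^74 ≡ 1 (mod 149) ✓
Hence ord(53) = 74.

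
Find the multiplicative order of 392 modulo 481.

36

The order of 392 must divide φ(481) = φ(13·37) = (13−1)·(37−1) = 12·36 = 432 = 2^4 · 3^3.
Divisors of 432: 1, 2, 3, 4, 6, 8, 9, 12, 16, 18, 24, 27, 36, 48, 54, 72, 108, 144, 216, 432.
Test each divisor d:
392^1 ≡ 392 (mod 481)
392^2 ≡ 225 (mod 481)
392^3 ≡ 177 (mod 481)
392^4 ≡ 120 (mod 481)
392^6 ≡ 64 (mod 481)
392^8 ≡ 451 (mod 481)
392^9 ≡ 265 (mod 481)
392^12 ≡ 248 (mod 481)
392^16 ≡ 419 (mod 481)
392^18 ≡ 480 (mod 481)
392^24 ≡ 417 (mod 481)
392^27 ≡ 216 (mod 481)
392^36 ≡ 1 (mod 481) ✓
Therefore the multiplicative order of 392 modulo 481 is 36.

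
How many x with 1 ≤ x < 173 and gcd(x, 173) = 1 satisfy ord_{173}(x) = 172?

φ(173) = 173 − 1 = 172 = 2^2 · 43.
In a cyclic group of order 172, there are φ(d) elements of order d for each divisor d of 172, and zero for non-divisors.
172 = 2^2 · 43 divides 172, and φ(172) = 84.

84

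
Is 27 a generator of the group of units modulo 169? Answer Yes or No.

φ(169) = φ(13^2) = 13·(13−1) = 156 = 2^2 · 3 · 13.
It suffices to check that the order of 27 is not a proper divisor of 156: compute 27^(156/q) for q ∈ {2, 3, 13}.
27^78 ≡ 1 (mod 169)  [q = 2: ≡ 1 ✗]
27^52 ≡ 1 (mod 169)  [q = 3: ≡ 1 ✗]
27^12 ≡ 144 (mod 169)  [q = 13: ≢ 1 ✓]
Since 27^78 ≡ 1, the order of 27 divides 78 < 156, so 27 is not a primitive root.

No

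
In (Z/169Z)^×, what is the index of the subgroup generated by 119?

1

The order of 119 must divide φ(169) = φ(13^2) = 13·(13−1) = 156 = 2^2 · 3 · 13.
Divisors of 156: 1, 2, 3, 4, 6, 12, 13, 26, 39, 52, 78, 156.
Check 119^d mod 169 for each divisor in increasing order:
119^1 ≡ 119
119^2 ≡ 134
119^3 ≡ 60
119^4 ≡ 42
119^6 ≡ 51
119^12 ≡ 66
119^13 ≡ 80
119^26 ≡ 147
119^39 ≡ 99
119^52 ≡ 146
119^78 ≡ 168
119^156 ≡ 1
The order of 119 is 156, so the subgroup it generates has 156 elements.
[(Z/169Z)^× : ⟨119⟩] = 156/156 = 1.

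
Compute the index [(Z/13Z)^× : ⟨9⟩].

ord(9) | φ(13) = 13 − 1 = 12 = 2^2 · 3.
Divisors of 12: 1, 2, 3, 4, 6, 12.
Compute 9^d (mod 13) for the divisors d until we hit 1:
9^1 ≡ 9
9^2 ≡ 3
9^3 ≡ 1
The order of 9 is 3, so the subgroup it generates has 3 elements.
Index = |(Z/13Z)^×| / |⟨9⟩| = 12 / 3 = 4.

4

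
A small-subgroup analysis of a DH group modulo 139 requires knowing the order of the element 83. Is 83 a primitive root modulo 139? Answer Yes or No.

φ(139) = 139 − 1 = 138 = 2 · 3 · 23.
An element g generates (Z/139Z)^× iff g^(138/q) ≢ 1 (mod 139) for each prime q ∈ {2, 3, 23}.
83^69 ≡ 1 (mod 139)  [q = 2: ≡ 1 ✗]
83^46 ≡ 42 (mod 139)  [q = 3: ≢ 1 ✓]
83^6 ≡ 6 (mod 139)  [q = 23: ≢ 1 ✓]
Since 83^69 ≡ 1, the order of 83 divides 69 < 138, so 83 is not a primitive root.

No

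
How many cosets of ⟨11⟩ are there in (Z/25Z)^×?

4

ord(11) | φ(25) = φ(5^2) = 5·(5−1) = 20 = 2^2 · 5.
Divisors of 20: 1, 2, 4, 5, 10, 20.
Test each divisor d:
11^1 ≡ 11 (mod 25)
11^2 ≡ 21 (mod 25)
11^4 ≡ 16 (mod 25)
11^5 ≡ 1 (mod 25) ✓
The order of 11 is 5, so the subgroup it generates has 5 elements.
The index is φ(25) / ord(11) = 20 / 5 = 4.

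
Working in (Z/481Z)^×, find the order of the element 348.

36

Since 348 ∈ (Z/481Z)^×, its order divides φ(481) = φ(13·37) = (13−1)·(37−1) = 12·36 = 432 = 2^4 · 3^3.
Divisors of 432: 1, 2, 3, 4, 6, 8, 9, 12, 16, 18, 24, 27, 36, 48, 54, 72, 108, 144, 216, 432.
Evaluate successive powers at the divisors of 432:
348^1 ≡ 348
348^2 ≡ 373
348^3 ≡ 415
348^4 ≡ 120
348^6 ≡ 27
348^8 ≡ 451
348^9 ≡ 142
348^12 ≡ 248
348^16 ≡ 419
348^18 ≡ 443
348^24 ≡ 417
348^27 ≡ 376
348^36 ≡ 1
The smallest such exponent is 36, so the order of 348 is 36.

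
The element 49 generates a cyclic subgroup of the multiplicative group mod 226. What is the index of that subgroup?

By Lagrange's theorem, ord_226(49) divides φ(226) = φ(2)·φ(113) = 1·112 = 112 = 2^4 · 7.
Divisors of 112: 1, 2, 4, 7, 8, 14, 16, 28, 56, 112.
Check 49^d mod 226 for each divisor in increasing order:
49^1 ≡ 49
49^2 ≡ 141
49^4 ≡ 219
49^7 ≡ 1
The order of 49 is 7, so the subgroup it generates has 7 elements.
Index = |(Z/226Z)^×| / |⟨49⟩| = 112 / 7 = 16.

16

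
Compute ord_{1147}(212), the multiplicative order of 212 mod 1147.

6

Since 212 ∈ (Z/1147Z)^×, its order divides φ(1147) = φ(31·37) = (31−1)·(37−1) = 30·36 = 1080 = 2^3 · 3^3 · 5.
Divisors of 1080: 1, 2, 3, 4, 5, 6, 8, 9, 10, 12, 15, 18, 20, 24, 27, 30, 36, 40, 45, 54, 60, 72, 90, 108, 120, 135, 180, 216, 270, 360, 540, 1080.
Test each divisor d:
212^1 ≡ 212 (mod 1147)
212^2 ≡ 211 (mod 1147)
212^3 ≡ 1146 (mod 1147)
212^4 ≡ 935 (mod 1147)
212^5 ≡ 936 (mod 1147)
212^6 ≡ 1 (mod 1147) ✓
So ord_1147(212) = 6.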